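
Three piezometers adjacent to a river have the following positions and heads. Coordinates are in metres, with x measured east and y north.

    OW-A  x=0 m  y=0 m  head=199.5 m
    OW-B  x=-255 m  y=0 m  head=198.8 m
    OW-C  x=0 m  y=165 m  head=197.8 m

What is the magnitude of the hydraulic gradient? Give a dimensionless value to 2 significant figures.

0.011

∂h/∂x = (198.8 − 199.5) / (-255 − 0) = +0.002745
∂h/∂y = (197.8 − 199.5) / (165 − 0) = -0.01030
|∇h| = √(0.002745² + -0.01030²) = 0.01066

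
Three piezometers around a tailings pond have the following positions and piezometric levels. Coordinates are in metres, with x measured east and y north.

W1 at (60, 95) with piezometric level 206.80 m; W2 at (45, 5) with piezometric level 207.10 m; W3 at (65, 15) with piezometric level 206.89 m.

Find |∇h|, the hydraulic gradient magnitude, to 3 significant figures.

Differences from W1: to W2 (Δx, Δy, Δh) = (-15, -90, +0.30); to W3 = (5, -80, +0.09).
Determinant of the coordinate differences = (-15)·(-80) − 5·(-90) = 1650.
∂h/∂x = [(+0.30)·(-80) − (+0.09)·(-90)] / 1650 = -0.009636
∂h/∂y = [(-15)·(+0.09) − 5·(+0.30)] / 1650 = -0.001727
|∇h| = √(-0.009636² + -0.001727²) = 0.00979

0.00979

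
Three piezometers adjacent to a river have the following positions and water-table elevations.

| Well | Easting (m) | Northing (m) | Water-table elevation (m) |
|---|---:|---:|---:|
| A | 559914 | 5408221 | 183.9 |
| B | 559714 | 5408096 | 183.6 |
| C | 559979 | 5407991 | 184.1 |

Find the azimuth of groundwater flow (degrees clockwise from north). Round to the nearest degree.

282°

With h = a·x + b·y + c and A as origin, the differences give:
  (-200)·a + (-125)·b = -0.3
  65·a + (-230)·b = +0.2
Eliminate b (×(-230) and ×(-125), subtract): 54125·a = 94.00 → a = ∂h/∂x = +0.001737
Back-substitute: b = ∂h/∂y = -0.0003788.
Flow direction (−∇h) has components (-0.001737 E, +0.0003788 N).
Azimuth = atan2(E, N) = atan2(-0.001737, +0.0003788) = 282.3° ≈ 282°.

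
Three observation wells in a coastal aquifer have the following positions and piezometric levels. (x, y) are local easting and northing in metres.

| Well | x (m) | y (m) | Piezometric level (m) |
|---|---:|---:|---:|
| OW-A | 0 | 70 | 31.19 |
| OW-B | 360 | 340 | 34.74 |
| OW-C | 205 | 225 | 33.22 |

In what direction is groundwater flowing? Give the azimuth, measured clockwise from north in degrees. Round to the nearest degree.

215°

Differences from OW-A: to OW-B (Δx, Δy, Δh) = (360, 270, +3.55); to OW-C = (205, 155, +2.03).
Solve a·Δx + b·Δy = Δh: det = 360·155 − 205·270 = 450.
∂h/∂x = [(+3.55)·155 − (+2.03)·270] / 450 = +0.004778
∂h/∂y = [360·(+2.03) − 205·(+3.55)] / 450 = +0.006778
Flow direction (−∇h) has components (-0.004778 E, -0.006778 N).
Azimuth = atan2(E, N) = atan2(-0.004778, -0.006778) = 215.2° ≈ 215°.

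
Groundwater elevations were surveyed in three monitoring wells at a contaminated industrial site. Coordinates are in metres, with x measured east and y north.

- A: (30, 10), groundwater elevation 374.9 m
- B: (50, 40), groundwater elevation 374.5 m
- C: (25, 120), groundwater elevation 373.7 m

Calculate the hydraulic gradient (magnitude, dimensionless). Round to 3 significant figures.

0.0116

Differences from A: to B (Δx, Δy, Δh) = (20, 30, -0.4); to C = (-5, 110, -1.2).
Solve a·Δx + b·Δy = Δh: det = 20·110 − (-5)·30 = 2350.
∂h/∂x = [(-0.4)·110 − (-1.2)·30] / 2350 = -0.003404
∂h/∂y = [20·(-1.2) − (-5)·(-0.4)] / 2350 = -0.01106
|∇h| = √(-0.003404² + -0.01106²) = 0.01157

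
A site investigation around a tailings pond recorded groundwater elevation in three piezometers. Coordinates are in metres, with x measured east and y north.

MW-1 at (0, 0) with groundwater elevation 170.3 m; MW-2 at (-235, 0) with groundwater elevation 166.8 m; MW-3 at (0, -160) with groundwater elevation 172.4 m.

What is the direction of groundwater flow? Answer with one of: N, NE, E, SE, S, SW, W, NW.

NW

∂h/∂x = (166.8 − 170.3) / (-235 − 0) = +0.01489
∂h/∂y = (172.4 − 170.3) / (-160 − 0) = -0.01312
Flow = −∇h = (-0.01489 east, +0.01312 north), which points northwest.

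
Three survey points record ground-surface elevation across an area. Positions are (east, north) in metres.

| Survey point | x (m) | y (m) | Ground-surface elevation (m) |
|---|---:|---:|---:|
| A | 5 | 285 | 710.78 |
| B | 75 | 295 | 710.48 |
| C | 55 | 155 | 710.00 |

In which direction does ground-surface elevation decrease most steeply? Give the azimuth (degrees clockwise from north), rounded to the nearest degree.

Differences from A: to B (Δx, Δy, Δh) = (70, 10, -0.30); to C = (50, -130, -0.78).
Solve a·Δx + b·Δy = Δz: det = 70·(-130) − 50·10 = -9600.
∂z/∂x = [(-0.30)·(-130) − (-0.78)·10] / -9600 = -0.004875
∂z/∂y = [70·(-0.78) − 50·(-0.30)] / -9600 = +0.004125
Steepest decrease is along −∇f: components (+0.004875 E, -0.004125 N).
Azimuth = atan2(+0.004875, -0.004125) = 130.2° ≈ 130°.

130°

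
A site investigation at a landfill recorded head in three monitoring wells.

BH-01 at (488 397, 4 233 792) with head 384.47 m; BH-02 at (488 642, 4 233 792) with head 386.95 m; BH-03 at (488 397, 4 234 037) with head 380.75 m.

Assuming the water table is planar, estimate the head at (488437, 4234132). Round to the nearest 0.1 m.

379.7 m

∂h/∂x = (386.95 − 384.47) / (488642 − 488397) = +0.01012
∂h/∂y = (380.75 − 384.47) / (4234037 − 4233792) = -0.01518
h(488437, 4234132) = 384.47 + (+0.01012)·(40) + (-0.01518)·(340) = 384.47 +0.405 -5.162 = 379.712 m.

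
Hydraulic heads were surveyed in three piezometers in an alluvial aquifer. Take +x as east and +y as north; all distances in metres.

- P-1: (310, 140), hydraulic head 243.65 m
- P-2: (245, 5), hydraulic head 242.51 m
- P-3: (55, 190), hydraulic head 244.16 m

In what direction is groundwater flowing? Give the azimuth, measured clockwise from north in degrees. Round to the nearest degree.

178°

Differences from P-1: to P-2 (Δx, Δy, Δh) = (-65, -135, -1.14); to P-3 = (-255, 50, +0.51).
Solve a·Δx + b·Δy = Δh: det = (-65)·50 − (-255)·(-135) = -37675.
∂h/∂x = [(-1.14)·50 − (+0.51)·(-135)] / -37675 = -0.0003145
∂h/∂y = [(-65)·(+0.51) − (-255)·(-1.14)] / -37675 = +0.008596
Flow direction (−∇h) has components (+0.0003145 E, -0.008596 N).
Azimuth = atan2(E, N) = atan2(+0.0003145, -0.008596) = 177.9° ≈ 178°.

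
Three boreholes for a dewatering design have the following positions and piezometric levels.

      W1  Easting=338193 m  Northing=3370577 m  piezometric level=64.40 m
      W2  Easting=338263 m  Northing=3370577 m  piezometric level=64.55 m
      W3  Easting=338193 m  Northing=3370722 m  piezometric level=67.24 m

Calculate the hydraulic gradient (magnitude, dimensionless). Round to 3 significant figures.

0.0197

∂h/∂x = (64.55 − 64.40) / (338263 − 338193) = +0.002143
∂h/∂y = (67.24 − 64.40) / (3370722 − 3370577) = +0.01959
|∇h| = √(0.002143² + 0.01959²) = 0.01971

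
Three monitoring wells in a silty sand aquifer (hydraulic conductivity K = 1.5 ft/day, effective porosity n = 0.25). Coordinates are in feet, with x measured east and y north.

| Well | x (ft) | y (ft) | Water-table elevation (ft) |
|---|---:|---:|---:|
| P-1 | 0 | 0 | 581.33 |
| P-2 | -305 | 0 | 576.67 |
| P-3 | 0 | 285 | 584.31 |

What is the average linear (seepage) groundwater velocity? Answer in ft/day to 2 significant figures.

0.11 ft/day

∂h/∂x = (576.67 − 581.33) / (-305 − 0) = +0.01528
∂h/∂y = (584.31 − 581.33) / (285 − 0) = +0.01046
|∇h| = √(0.01528² + 0.01046²) = 0.01852
Seepage velocity v = K·i/n = 1.5 × 0.01852 / 0.25 = 0.1111 ft/day.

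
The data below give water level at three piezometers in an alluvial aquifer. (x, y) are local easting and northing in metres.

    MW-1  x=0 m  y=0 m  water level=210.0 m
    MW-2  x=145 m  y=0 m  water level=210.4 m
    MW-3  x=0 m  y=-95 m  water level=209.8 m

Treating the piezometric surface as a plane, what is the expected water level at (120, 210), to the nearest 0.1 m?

210.8 m

∂h/∂x = (210.4 − 210.0) / (145 − 0) = +0.002759
∂h/∂y = (209.8 − 210.0) / (-95 − 0) = +0.002105
h(120, 210) = 210.0 + (+0.002759)·(120) + (+0.002105)·(210) = 210.0 +0.331 +0.442 = 210.773 m.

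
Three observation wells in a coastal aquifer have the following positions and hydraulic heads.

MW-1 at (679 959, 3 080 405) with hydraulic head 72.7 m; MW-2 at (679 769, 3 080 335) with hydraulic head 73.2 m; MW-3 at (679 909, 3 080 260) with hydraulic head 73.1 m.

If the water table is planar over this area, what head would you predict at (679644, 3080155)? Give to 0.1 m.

With h = a·x + b·y + c and MW-1 as origin, the differences give:
  (-190)·a + (-70)·b = +0.5
  (-50)·a + (-145)·b = +0.4
Eliminate b (×(-145) and ×(-70), subtract): 24050·a = -44.50 → a = ∂h/∂x = -0.001850
Back-substitute: b = ∂h/∂y = -0.002121.
h(679644, 3080155) = 72.7 + (-0.001850)·(-315) + (-0.002121)·(-250) = 72.7 +0.583 +0.530 = 73.813 m.

73.8 m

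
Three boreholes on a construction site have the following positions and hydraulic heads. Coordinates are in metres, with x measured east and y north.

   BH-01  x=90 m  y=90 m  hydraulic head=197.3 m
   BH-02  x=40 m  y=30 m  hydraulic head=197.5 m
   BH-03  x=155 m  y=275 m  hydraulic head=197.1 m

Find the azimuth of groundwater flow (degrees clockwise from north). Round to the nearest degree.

097°

With h = a·x + b·y + c and BH-01 as origin, the differences give:
  (-50)·a + (-60)·b = +0.2
  65·a + 185·b = -0.2
Eliminate b (×185 and ×(-60), subtract): -5350·a = 25.00 → a = ∂h/∂x = -0.004673
Back-substitute: b = ∂h/∂y = +0.0005607.
Flow direction (−∇h) has components (+0.004673 E, -0.0005607 N).
Azimuth = atan2(E, N) = atan2(+0.004673, -0.0005607) = 96.8° ≈ 097°.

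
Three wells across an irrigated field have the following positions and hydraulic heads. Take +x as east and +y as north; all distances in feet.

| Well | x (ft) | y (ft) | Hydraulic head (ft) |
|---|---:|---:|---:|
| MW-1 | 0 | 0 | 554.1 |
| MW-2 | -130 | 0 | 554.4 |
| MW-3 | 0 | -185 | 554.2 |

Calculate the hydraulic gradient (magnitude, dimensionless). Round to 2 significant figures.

∂h/∂x = (554.4 − 554.1) / (-130 − 0) = -0.002308
∂h/∂y = (554.2 − 554.1) / (-185 − 0) = -0.0005405
|∇h| = √(-0.002308² + -0.0005405²) = 0.00237

0.0024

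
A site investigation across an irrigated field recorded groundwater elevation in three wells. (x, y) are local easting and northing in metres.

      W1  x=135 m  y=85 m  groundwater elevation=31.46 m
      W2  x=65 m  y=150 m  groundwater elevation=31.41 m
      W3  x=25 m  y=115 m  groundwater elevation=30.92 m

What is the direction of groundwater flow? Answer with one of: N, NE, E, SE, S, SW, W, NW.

Taking W1 as reference: W2−W1 = (-70, 65, -0.05); W3−W1 = (-110, 30, -0.54).
Solve a·Δx + b·Δy = Δh: det = (-70)·30 − (-110)·65 = 5050.
∂h/∂x = [(-0.05)·30 − (-0.54)·65] / 5050 = +0.006653
∂h/∂y = [(-70)·(-0.54) − (-110)·(-0.05)] / 5050 = +0.006396
Flow = −∇h = (-0.006653 east, -0.006396 north), which points southwest.

SW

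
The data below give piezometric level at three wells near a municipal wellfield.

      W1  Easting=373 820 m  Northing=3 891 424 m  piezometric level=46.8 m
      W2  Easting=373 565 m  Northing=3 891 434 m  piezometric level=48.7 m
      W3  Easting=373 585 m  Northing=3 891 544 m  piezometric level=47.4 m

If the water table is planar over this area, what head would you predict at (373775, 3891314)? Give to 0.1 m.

48.3 m

Taking W1 as reference: W2−W1 = (-255, 10, +1.9); W3−W1 = (-235, 120, +0.6).
Solve a·Δx + b·Δy = Δh: det = (-255)·120 − (-235)·10 = -28250.
∂h/∂x = [(+1.9)·120 − (+0.6)·10] / -28250 = -0.007858
∂h/∂y = [(-255)·(+0.6) − (-235)·(+1.9)] / -28250 = -0.01039
h(373775, 3891314) = 46.8 + (-0.007858)·(-45) + (-0.01039)·(-110) = 46.8 +0.354 +1.143 = 48.296 m.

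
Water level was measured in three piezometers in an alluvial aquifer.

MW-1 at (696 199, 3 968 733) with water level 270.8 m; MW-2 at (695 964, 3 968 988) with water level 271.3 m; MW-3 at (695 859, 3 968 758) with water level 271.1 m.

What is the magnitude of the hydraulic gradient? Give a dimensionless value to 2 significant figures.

Taking MW-1 as reference: MW-2−MW-1 = (-235, 255, +0.5); MW-3−MW-1 = (-340, 25, +0.3).
Solve a·Δx + b·Δy = Δh: det = (-235)·25 − (-340)·255 = 80825.
∂h/∂x = [(+0.5)·25 − (+0.3)·255] / 80825 = -0.0007918
∂h/∂y = [(-235)·(+0.3) − (-340)·(+0.5)] / 80825 = +0.001231
|∇h| = √(-0.0007918² + 0.001231²) = 0.001464

0.0015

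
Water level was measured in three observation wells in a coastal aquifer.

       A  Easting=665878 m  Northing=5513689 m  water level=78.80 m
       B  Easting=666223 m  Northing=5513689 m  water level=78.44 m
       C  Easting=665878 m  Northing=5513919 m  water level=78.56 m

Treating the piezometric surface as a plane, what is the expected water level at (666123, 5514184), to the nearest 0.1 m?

∂h/∂x = (78.44 − 78.80) / (666223 − 665878) = -0.001043
∂h/∂y = (78.56 − 78.80) / (5513919 − 5513689) = -0.001043
h(666123, 5514184) = 78.80 + (-0.001043)·(245) + (-0.001043)·(495) = 78.80 -0.256 -0.517 = 78.028 m.

78.0 m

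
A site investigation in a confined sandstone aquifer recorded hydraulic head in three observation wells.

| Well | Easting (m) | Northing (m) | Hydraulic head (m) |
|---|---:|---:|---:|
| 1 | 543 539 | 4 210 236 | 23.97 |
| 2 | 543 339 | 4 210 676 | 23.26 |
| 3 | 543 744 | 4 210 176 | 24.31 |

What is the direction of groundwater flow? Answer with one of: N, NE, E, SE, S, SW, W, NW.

NW

Three-point gradient (reference 1): Δ to 2 = (-200, 440, -0.71), Δ to 3 = (205, -60, +0.34).
∂h/∂x = +0.001368, ∂h/∂y = -0.0009917 (det = -78200).
Flow = −∇h = (-0.001368 east, +0.0009917 north), which points northwest.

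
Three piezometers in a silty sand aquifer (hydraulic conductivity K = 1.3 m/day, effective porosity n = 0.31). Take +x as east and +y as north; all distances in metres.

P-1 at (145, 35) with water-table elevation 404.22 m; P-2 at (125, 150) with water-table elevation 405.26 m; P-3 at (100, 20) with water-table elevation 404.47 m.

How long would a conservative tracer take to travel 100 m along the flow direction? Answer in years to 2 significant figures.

5.9 years

Taking P-1 as reference: P-2−P-1 = (-20, 115, +1.04); P-3−P-1 = (-45, -15, +0.25).
Determinant of the coordinate differences = (-20)·(-15) − (-45)·115 = 5475.
∂h/∂x = [(+1.04)·(-15) − (+0.25)·115] / 5475 = -0.008100
∂h/∂y = [(-20)·(+0.25) − (-45)·(+1.04)] / 5475 = +0.007635
|∇h| = √(-0.008100² + 0.007635²) = 0.01113
Seepage velocity v = K·i/n = 1.3 × 0.01113 / 0.31 = 0.04667 m/day.
t = 100 / 0.04667 = 2143 days = 5.87 years.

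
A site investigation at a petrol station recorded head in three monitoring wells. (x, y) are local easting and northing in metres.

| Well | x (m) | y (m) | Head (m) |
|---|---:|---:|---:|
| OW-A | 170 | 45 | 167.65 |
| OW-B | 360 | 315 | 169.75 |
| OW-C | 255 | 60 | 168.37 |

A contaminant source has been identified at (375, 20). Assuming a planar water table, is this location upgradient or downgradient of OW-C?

Three-point gradient (reference OW-A): Δ to OW-B = (190, 270, +2.10), Δ to OW-C = (85, 15, +0.72).
∂h/∂x = +0.008104, ∂h/∂y = +0.002075 (det = -20100).
Head at (375, 20) = 167.65 + (+0.008104)·(205) + (+0.002075)·(-25) = 169.26 m.
That is higher than the 168.37 m at OW-C, so the point is upgradient.

upgradient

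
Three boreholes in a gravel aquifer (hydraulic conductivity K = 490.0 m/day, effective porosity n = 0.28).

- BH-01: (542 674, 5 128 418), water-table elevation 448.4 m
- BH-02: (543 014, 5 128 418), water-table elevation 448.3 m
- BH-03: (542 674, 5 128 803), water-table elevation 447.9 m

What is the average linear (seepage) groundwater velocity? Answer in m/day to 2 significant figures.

2.3 m/day

∂h/∂x = (448.3 − 448.4) / (543014 − 542674) = -0.0002941
∂h/∂y = (447.9 − 448.4) / (5128803 − 5128418) = -0.001299
|∇h| = √(-0.0002941² + -0.001299²) = 0.001332
Seepage velocity v = K·i/n = 490.0 × 0.001332 / 0.28 = 2.331 m/day.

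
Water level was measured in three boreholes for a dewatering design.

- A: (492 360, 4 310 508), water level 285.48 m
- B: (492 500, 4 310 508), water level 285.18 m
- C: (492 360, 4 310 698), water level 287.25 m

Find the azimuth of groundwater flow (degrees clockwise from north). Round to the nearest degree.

∂h/∂x = (285.18 − 285.48) / (492500 − 492360) = -0.002143
∂h/∂y = (287.25 − 285.48) / (4310698 − 4310508) = +0.009316
Flow direction (−∇h) has components (+0.002143 E, -0.009316 N).
Azimuth = atan2(E, N) = atan2(+0.002143, -0.009316) = 167.0° ≈ 167°.

167°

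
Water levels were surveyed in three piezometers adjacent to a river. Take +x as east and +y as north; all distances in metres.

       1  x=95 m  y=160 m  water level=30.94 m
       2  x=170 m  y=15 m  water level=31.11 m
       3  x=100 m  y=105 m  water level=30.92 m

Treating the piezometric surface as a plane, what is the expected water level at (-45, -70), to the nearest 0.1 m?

30.3 m

Taking 1 as reference: 2−1 = (75, -145, +0.17); 3−1 = (5, -55, -0.02).
Determinant of the coordinate differences = 75·(-55) − 5·(-145) = -3400.
∂h/∂x = [(+0.17)·(-55) − (-0.02)·(-145)] / -3400 = +0.003603
∂h/∂y = [75·(-0.02) − 5·(+0.17)] / -3400 = +0.0006912
h(-45, -70) = 30.94 + (+0.003603)·(-140) + (+0.0006912)·(-230) = 30.94 -0.504 -0.159 = 30.277 m.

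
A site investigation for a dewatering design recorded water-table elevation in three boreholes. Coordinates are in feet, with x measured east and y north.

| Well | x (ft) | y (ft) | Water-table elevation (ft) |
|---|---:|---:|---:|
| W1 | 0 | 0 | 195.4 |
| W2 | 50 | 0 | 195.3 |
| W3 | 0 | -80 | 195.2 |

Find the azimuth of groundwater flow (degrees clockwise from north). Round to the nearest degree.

∂h/∂x = (195.3 − 195.4) / (50 − 0) = -0.002000
∂h/∂y = (195.2 − 195.4) / (-80 − 0) = +0.002500
Flow direction (−∇h) has components (+0.002000 E, -0.002500 N).
Azimuth = atan2(E, N) = atan2(+0.002000, -0.002500) = 141.3° ≈ 141°.

141°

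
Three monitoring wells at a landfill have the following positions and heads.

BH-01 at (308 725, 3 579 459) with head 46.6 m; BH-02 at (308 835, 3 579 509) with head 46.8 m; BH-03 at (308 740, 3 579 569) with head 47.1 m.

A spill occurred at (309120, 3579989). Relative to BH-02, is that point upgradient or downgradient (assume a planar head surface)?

upgradient

Differences from BH-01: to BH-02 (Δx, Δy, Δh) = (110, 50, +0.2); to BH-03 = (15, 110, +0.5).
Solve a·Δx + b·Δy = Δh: det = 110·110 − 15·50 = 11350.
∂h/∂x = [(+0.2)·110 − (+0.5)·50] / 11350 = -0.0002643
∂h/∂y = [110·(+0.5) − 15·(+0.2)] / 11350 = +0.004581
Head at (309120, 3579989) = 46.6 + (-0.0002643)·(395) + (+0.004581)·(530) = 48.92 m.
That is higher than the 46.8 m at BH-02, so the point is upgradient.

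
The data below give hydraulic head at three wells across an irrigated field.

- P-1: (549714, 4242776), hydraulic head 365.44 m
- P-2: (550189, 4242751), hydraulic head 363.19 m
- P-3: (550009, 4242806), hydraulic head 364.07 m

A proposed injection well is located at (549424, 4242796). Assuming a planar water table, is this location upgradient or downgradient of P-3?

upgradient

With h = a·x + b·y + c and P-1 as origin, the differences give:
  475·a + (-25)·b = -2.25
  295·a + 30·b = -1.37
Eliminate b (×30 and ×(-25), subtract): 21625·a = -101.750 → a = ∂h/∂x = -0.004705
Back-substitute: b = ∂h/∂y = +0.0006012.
Head at (549424, 4242796) = 365.44 + (-0.004705)·(-290) + (+0.0006012)·(20) = 366.82 m.
That is higher than the 364.07 m at P-3, so the point is upgradient.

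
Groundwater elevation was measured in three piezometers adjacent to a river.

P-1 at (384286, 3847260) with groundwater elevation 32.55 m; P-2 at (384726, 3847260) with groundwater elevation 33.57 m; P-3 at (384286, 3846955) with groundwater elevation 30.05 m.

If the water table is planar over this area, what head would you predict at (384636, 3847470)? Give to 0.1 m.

∂h/∂x = (33.57 − 32.55) / (384726 − 384286) = +0.002318
∂h/∂y = (30.05 − 32.55) / (3846955 − 3847260) = +0.008197
h(384636, 3847470) = 32.55 + (+0.002318)·(350) + (+0.008197)·(210) = 32.55 +0.811 +1.721 = 35.083 m.

35.1 m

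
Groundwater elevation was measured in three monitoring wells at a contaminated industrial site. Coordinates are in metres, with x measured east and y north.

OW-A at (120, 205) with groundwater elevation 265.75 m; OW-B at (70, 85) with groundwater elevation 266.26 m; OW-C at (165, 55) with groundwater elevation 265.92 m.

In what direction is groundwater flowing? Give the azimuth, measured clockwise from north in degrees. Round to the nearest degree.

Taking OW-A as reference: OW-B−OW-A = (-50, -120, +0.51); OW-C−OW-A = (45, -150, +0.17).
Determinant of the coordinate differences = (-50)·(-150) − 45·(-120) = 12900.
∂h/∂x = [(+0.51)·(-150) − (+0.17)·(-120)] / 12900 = -0.004349
∂h/∂y = [(-50)·(+0.17) − 45·(+0.51)] / 12900 = -0.002438
Flow direction (−∇h) has components (+0.004349 E, +0.002438 N).
Azimuth = atan2(E, N) = atan2(+0.004349, +0.002438) = 60.7° ≈ 061°.

061°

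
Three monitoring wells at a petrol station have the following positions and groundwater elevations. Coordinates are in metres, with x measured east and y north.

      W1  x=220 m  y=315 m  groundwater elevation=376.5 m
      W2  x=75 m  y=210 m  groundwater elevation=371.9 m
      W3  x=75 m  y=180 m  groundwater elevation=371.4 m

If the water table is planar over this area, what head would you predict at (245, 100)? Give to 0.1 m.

373.4 m

Differences from W1: to W2 (Δx, Δy, Δh) = (-145, -105, -4.6); to W3 = (-145, -135, -5.1).
Solve a·Δx + b·Δy = Δh: det = (-145)·(-135) − (-145)·(-105) = 4350.
∂h/∂x = [(-4.6)·(-135) − (-5.1)·(-105)] / 4350 = +0.01966
∂h/∂y = [(-145)·(-5.1) − (-145)·(-4.6)] / 4350 = +0.01667
h(245, 100) = 376.5 + (+0.01966)·(25) + (+0.01667)·(-215) = 376.5 +0.491 -3.583 = 373.408 m.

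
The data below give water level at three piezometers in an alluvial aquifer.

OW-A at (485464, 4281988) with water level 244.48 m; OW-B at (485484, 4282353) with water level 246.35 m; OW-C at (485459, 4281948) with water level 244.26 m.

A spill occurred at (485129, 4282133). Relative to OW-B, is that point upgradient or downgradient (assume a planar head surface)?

With h = a·x + b·y + c and OW-A as origin, the differences give:
  20·a + 365·b = +1.87
  (-5)·a + (-40)·b = -0.22
Eliminate b (×(-40) and ×365, subtract): 1025·a = 5.500 → a = ∂h/∂x = +0.005366
Back-substitute: b = ∂h/∂y = +0.004829.
Head at (485129, 4282133) = 244.48 + (+0.005366)·(-335) + (+0.004829)·(145) = 243.38 m.
That is lower than the 246.35 m at OW-B, so the point is downgradient.

downgradient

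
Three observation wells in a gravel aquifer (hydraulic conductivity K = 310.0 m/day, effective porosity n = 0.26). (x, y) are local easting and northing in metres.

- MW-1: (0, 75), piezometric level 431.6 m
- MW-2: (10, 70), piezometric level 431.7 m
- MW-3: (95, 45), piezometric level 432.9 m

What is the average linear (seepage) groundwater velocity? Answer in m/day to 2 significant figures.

34 m/day

Three-point gradient (reference MW-1): Δ to MW-2 = (10, -5, +0.1), Δ to MW-3 = (95, -30, +1.3).
∂h/∂x = +0.02000, ∂h/∂y = +0.02000 (det = 175).
|∇h| = √(0.02000² + 0.02000²) = 0.02828
Seepage velocity v = K·i/n = 310.0 × 0.02828 / 0.26 = 33.72 m/day.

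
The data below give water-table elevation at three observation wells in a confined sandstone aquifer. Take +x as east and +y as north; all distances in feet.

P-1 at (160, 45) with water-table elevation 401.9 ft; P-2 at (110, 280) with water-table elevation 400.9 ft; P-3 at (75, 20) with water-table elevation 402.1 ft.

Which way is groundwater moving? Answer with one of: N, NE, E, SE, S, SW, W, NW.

Differences from P-1: to P-2 (Δx, Δy, Δh) = (-50, 235, -1.0); to P-3 = (-85, -25, +0.2).
Solve a·Δx + b·Δy = Δh: det = (-50)·(-25) − (-85)·235 = 21225.
∂h/∂x = [(-1.0)·(-25) − (+0.2)·235] / 21225 = -0.001037
∂h/∂y = [(-50)·(+0.2) − (-85)·(-1.0)] / 21225 = -0.004476
Flow = −∇h = (+0.001037 east, +0.004476 north), which points north.

N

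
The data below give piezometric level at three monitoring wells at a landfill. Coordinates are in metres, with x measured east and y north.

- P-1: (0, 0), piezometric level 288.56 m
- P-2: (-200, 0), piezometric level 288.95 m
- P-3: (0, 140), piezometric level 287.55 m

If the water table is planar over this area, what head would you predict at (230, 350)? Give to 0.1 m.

285.6 m

∂h/∂x = (288.95 − 288.56) / (-200 − 0) = -0.001950
∂h/∂y = (287.55 − 288.56) / (140 − 0) = -0.007214
h(230, 350) = 288.56 + (-0.001950)·(230) + (-0.007214)·(350) = 288.56 -0.448 -2.525 = 285.587 m.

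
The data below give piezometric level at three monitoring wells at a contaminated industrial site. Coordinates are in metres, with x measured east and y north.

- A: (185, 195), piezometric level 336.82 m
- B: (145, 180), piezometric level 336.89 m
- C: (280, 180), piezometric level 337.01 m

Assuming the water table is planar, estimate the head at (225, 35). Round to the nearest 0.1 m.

Differences from A: to B (Δx, Δy, Δh) = (-40, -15, +0.07); to C = (95, -15, +0.19).
Solve a·Δx + b·Δy = Δh: det = (-40)·(-15) − 95·(-15) = 2025.
∂h/∂x = [(+0.07)·(-15) − (+0.19)·(-15)] / 2025 = +0.0008889
∂h/∂y = [(-40)·(+0.19) − 95·(+0.07)] / 2025 = -0.007037
h(225, 35) = 336.82 + (+0.0008889)·(40) + (-0.007037)·(-160) = 336.82 +0.036 +1.126 = 337.981 m.

338.0 m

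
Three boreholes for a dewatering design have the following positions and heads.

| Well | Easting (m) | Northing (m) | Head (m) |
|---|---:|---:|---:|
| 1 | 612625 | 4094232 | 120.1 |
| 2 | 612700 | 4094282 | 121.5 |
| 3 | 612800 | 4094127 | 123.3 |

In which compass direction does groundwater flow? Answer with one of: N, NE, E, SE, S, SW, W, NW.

W

With h = a·x + b·y + c and 1 as origin, the differences give:
  75·a + 50·b = +1.4
  175·a + (-105)·b = +3.2
Eliminate b (×(-105) and ×50, subtract): -16625·a = -307.00 → a = ∂h/∂x = +0.01847
Back-substitute: b = ∂h/∂y = +0.0003008.
Flow = −∇h = (-0.01847 east, -0.0003008 north), which points west.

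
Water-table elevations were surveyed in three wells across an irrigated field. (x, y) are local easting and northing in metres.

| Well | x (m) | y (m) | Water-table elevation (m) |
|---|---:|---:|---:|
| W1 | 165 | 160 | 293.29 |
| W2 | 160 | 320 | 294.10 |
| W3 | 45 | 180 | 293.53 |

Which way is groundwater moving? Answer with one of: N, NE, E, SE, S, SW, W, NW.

S

With h = a·x + b·y + c and W1 as origin, the differences give:
  (-5)·a + 160·b = +0.81
  (-120)·a + 20·b = +0.24
Eliminate b (×20 and ×160, subtract): 19100·a = -22.200 → a = ∂h/∂x = -0.001162
Back-substitute: b = ∂h/∂y = +0.005026.
Flow = −∇h = (+0.001162 east, -0.005026 north), which points south.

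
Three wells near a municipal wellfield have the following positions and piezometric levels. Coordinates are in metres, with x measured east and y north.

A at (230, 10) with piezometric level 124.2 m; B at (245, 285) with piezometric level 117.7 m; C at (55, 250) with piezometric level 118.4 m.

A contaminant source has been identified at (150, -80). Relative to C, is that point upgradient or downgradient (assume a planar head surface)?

upgradient

With h = a·x + b·y + c and A as origin, the differences give:
  15·a + 275·b = -6.5
  (-175)·a + 240·b = -5.8
Eliminate b (×240 and ×275, subtract): 51725·a = 35.00 → a = ∂h/∂x = +0.0006767
Back-substitute: b = ∂h/∂y = -0.02367.
Head at (150, -80) = 124.2 + (+0.0006767)·(-80) + (-0.02367)·(-90) = 126.28 m.
That is higher than the 118.4 m at C, so the point is upgradient.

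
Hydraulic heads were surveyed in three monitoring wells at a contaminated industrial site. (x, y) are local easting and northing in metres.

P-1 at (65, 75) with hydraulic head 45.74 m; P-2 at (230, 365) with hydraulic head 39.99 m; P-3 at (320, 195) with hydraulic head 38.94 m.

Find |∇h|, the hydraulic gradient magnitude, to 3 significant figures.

Taking P-1 as reference: P-2−P-1 = (165, 290, -5.75); P-3−P-1 = (255, 120, -6.80).
Solve a·Δx + b·Δy = Δh: det = 165·120 − 255·290 = -54150.
∂h/∂x = [(-5.75)·120 − (-6.80)·290] / -54150 = -0.02367
∂h/∂y = [165·(-6.80) − 255·(-5.75)] / -54150 = -0.006357
|∇h| = √(-0.02367² + -0.006357²) = 0.02451

0.0245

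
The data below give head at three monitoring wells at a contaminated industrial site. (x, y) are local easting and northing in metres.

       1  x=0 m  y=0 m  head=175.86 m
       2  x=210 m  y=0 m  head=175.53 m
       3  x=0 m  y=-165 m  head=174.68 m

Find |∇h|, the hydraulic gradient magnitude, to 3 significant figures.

∂h/∂x = (175.53 − 175.86) / (210 − 0) = -0.001571
∂h/∂y = (174.68 − 175.86) / (-165 − 0) = +0.007152
|∇h| = √(-0.001571² + 0.007152²) = 0.007323

0.00732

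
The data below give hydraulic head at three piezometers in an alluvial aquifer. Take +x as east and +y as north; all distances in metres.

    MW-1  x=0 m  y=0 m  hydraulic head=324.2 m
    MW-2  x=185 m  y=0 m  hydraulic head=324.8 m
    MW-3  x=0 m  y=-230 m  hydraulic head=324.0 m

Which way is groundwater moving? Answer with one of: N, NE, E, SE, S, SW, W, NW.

W

∂h/∂x = (324.8 − 324.2) / (185 − 0) = +0.003243
∂h/∂y = (324.0 − 324.2) / (-230 − 0) = +0.0008696
Flow = −∇h = (-0.003243 east, -0.0008696 north), which points west.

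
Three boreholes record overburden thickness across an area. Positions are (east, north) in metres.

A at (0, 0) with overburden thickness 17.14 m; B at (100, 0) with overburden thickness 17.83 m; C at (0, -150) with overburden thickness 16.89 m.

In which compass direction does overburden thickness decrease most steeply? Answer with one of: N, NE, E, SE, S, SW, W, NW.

W

∂d/∂x = (17.83 − 17.14) / (100 − 0) = +0.006900
∂d/∂y = (16.89 − 17.14) / (-150 − 0) = +0.001667
Steepest decrease is along −∇f = (-0.006900 E, -0.001667 N) → west.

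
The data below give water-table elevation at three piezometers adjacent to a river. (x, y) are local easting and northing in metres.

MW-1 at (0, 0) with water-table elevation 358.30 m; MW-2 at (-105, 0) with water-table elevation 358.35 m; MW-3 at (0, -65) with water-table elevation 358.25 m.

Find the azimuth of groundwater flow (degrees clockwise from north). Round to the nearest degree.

∂h/∂x = (358.35 − 358.30) / (-105 − 0) = -0.0004762
∂h/∂y = (358.25 − 358.30) / (-65 − 0) = +0.0007692
Flow direction (−∇h) has components (+0.0004762 E, -0.0007692 N).
Azimuth = atan2(E, N) = atan2(+0.0004762, -0.0007692) = 148.2° ≈ 148°.

148°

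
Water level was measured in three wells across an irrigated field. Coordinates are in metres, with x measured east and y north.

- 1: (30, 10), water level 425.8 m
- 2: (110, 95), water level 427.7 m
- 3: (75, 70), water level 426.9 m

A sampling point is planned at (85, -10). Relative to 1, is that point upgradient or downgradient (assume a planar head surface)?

Three-point gradient (reference 1): Δ to 2 = (80, 85, +1.9), Δ to 3 = (45, 60, +1.1).
∂h/∂x = +0.02103, ∂h/∂y = +0.002564 (det = 975).
Head at (85, -10) = 425.8 + (+0.02103)·(55) + (+0.002564)·(-20) = 426.91 m.
That is higher than the 425.8 m at 1, so the point is upgradient.

upgradient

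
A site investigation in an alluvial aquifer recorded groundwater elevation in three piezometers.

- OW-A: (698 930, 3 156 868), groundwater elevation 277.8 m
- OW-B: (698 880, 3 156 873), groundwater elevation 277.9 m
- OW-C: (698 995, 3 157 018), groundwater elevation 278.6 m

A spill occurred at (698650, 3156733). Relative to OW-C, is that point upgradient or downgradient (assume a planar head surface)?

Taking OW-A as reference: OW-B−OW-A = (-50, 5, +0.1); OW-C−OW-A = (65, 150, +0.8).
Determinant of the coordinate differences = (-50)·150 − 65·5 = -7825.
∂h/∂x = [(+0.1)·150 − (+0.8)·5] / -7825 = -0.001406
∂h/∂y = [(-50)·(+0.8) − 65·(+0.1)] / -7825 = +0.005942
Head at (698650, 3156733) = 277.8 + (-0.001406)·(-280) + (+0.005942)·(-135) = 277.39 m.
That is lower than the 278.6 m at OW-C, so the point is downgradient.

downgradient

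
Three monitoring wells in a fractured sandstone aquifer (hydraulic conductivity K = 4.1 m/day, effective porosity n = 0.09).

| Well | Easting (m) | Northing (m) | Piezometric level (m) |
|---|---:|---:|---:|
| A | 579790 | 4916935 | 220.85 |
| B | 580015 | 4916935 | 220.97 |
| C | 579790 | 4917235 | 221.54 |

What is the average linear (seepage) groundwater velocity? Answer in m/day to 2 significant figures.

0.11 m/day

∂h/∂x = (220.97 − 220.85) / (580015 − 579790) = +0.0005333
∂h/∂y = (221.54 − 220.85) / (4917235 − 4916935) = +0.002300
|∇h| = √(0.0005333² + 0.002300²) = 0.002361
Seepage velocity v = K·i/n = 4.1 × 0.002361 / 0.09 = 0.1076 m/day.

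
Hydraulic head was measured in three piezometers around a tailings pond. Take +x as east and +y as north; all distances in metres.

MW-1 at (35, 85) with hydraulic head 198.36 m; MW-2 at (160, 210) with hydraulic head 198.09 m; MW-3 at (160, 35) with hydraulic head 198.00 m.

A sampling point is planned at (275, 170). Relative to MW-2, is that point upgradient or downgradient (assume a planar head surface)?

With h = a·x + b·y + c and MW-1 as origin, the differences give:
  125·a + 125·b = -0.27
  125·a + (-50)·b = -0.36
Eliminate b (×(-50) and ×125, subtract): -21875·a = 58.500 → a = ∂h/∂x = -0.002674
Back-substitute: b = ∂h/∂y = +0.0005143.
Head at (275, 170) = 198.36 + (-0.002674)·(240) + (+0.0005143)·(85) = 197.76 m.
That is lower than the 198.09 m at MW-2, so the point is downgradient.

downgradient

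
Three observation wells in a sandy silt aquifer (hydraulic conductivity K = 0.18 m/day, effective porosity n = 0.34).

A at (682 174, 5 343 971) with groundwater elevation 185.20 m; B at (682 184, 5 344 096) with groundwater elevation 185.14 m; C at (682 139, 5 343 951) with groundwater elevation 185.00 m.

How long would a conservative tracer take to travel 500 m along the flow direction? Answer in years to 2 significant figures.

With h = a·x + b·y + c and A as origin, the differences give:
  10·a + 125·b = -0.06
  (-35)·a + (-20)·b = -0.20
Eliminate b (×(-20) and ×125, subtract): 4175·a = 26.200 → a = ∂h/∂x = +0.006275
Back-substitute: b = ∂h/∂y = -0.0009820.
|∇h| = √(0.006275² + -0.0009820²) = 0.006351
Seepage velocity v = K·i/n = 0.18 × 0.006351 / 0.34 = 0.003362 m/day.
t = 500 / 0.003362 = 1.487e+05 days = 407 years.

410 years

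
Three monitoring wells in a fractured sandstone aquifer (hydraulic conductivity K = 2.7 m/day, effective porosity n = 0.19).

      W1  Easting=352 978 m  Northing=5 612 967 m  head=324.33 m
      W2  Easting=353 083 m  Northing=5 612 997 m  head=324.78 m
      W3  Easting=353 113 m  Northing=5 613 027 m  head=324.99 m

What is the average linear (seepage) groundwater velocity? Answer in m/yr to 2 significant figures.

26 m/yr

Differences from W1: to W2 (Δx, Δy, Δh) = (105, 30, +0.45); to W3 = (135, 60, +0.66).
Determinant of the coordinate differences = 105·60 − 135·30 = 2250.
∂h/∂x = [(+0.45)·60 − (+0.66)·30] / 2250 = +0.003200
∂h/∂y = [105·(+0.66) − 135·(+0.45)] / 2250 = +0.003800
|∇h| = √(0.003200² + 0.003800²) = 0.004968
Seepage velocity v = K·i/n = 2.7 × 0.004968 / 0.19 = 0.0706 m/day = 25.79 m/yr.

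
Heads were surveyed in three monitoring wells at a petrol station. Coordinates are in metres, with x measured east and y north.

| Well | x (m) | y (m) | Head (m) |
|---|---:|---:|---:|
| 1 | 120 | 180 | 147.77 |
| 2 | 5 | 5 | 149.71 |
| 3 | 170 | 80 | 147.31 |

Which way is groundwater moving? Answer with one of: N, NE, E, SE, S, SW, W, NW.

E

With h = a·x + b·y + c and 1 as origin, the differences give:
  (-115)·a + (-175)·b = +1.94
  50·a + (-100)·b = -0.46
Eliminate b (×(-100) and ×(-175), subtract): 20250·a = -274.500 → a = ∂h/∂x = -0.01356
Back-substitute: b = ∂h/∂y = -0.002178.
Flow = −∇h = (+0.01356 east, +0.002178 north), which points east.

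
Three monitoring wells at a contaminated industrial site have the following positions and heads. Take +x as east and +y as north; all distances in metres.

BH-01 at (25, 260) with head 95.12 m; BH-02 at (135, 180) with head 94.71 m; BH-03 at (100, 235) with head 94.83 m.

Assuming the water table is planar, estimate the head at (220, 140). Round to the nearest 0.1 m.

Taking BH-01 as reference: BH-02−BH-01 = (110, -80, -0.41); BH-03−BH-01 = (75, -25, -0.29).
Determinant of the coordinate differences = 110·(-25) − 75·(-80) = 3250.
∂h/∂x = [(-0.41)·(-25) − (-0.29)·(-80)] / 3250 = -0.003985
∂h/∂y = [110·(-0.29) − 75·(-0.41)] / 3250 = -0.0003538
h(220, 140) = 95.12 + (-0.003985)·(195) + (-0.0003538)·(-120) = 95.12 -0.777 +0.042 = 94.385 m.

94.4 m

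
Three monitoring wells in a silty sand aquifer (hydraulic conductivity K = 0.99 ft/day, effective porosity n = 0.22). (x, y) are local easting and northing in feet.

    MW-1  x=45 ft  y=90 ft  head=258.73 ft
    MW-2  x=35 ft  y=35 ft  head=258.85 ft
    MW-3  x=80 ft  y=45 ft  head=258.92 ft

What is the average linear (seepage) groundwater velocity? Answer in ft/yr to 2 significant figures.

With h = a·x + b·y + c and MW-1 as origin, the differences give:
  (-10)·a + (-55)·b = +0.12
  35·a + (-45)·b = +0.19
Eliminate b (×(-45) and ×(-55), subtract): 2375·a = 5.050 → a = ∂h/∂x = +0.002126
Back-substitute: b = ∂h/∂y = -0.002568.
|∇h| = √(0.002126² + -0.002568²) = 0.003334
Seepage velocity v = K·i/n = 0.99 × 0.003334 / 0.22 = 0.015 ft/day = 5.479 ft/yr.

5.5 ft/yr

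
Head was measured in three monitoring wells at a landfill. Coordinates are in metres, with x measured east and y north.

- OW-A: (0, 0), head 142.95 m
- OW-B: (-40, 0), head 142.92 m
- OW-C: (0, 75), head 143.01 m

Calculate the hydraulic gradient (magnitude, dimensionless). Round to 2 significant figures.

∂h/∂x = (142.92 − 142.95) / (-40 − 0) = +0.0007500
∂h/∂y = (143.01 − 142.95) / (75 − 0) = +0.0008000
|∇h| = √(0.0007500² + 0.0008000²) = 0.001097

0.0011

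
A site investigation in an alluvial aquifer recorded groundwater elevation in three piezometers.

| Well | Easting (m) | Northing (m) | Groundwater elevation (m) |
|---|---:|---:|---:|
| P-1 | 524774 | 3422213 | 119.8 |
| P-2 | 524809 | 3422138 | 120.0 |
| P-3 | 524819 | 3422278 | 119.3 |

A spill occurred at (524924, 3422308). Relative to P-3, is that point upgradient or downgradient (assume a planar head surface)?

downgradient

Differences from P-1: to P-2 (Δx, Δy, Δh) = (35, -75, +0.2); to P-3 = (45, 65, -0.5).
Determinant of the coordinate differences = 35·65 − 45·(-75) = 5650.
∂h/∂x = [(+0.2)·65 − (-0.5)·(-75)] / 5650 = -0.004336
∂h/∂y = [35·(-0.5) − 45·(+0.2)] / 5650 = -0.004690
Head at (524924, 3422308) = 119.8 + (-0.004336)·(150) + (-0.004690)·(95) = 118.70 m.
That is lower than the 119.3 m at P-3, so the point is downgradient.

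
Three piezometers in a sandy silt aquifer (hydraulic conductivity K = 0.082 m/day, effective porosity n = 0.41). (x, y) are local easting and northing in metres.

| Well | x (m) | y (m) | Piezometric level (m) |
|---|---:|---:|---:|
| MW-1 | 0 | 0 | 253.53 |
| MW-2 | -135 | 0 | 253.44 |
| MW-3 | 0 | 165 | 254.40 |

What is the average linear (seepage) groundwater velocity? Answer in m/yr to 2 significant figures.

0.39 m/yr

∂h/∂x = (253.44 − 253.53) / (-135 − 0) = +0.0006667
∂h/∂y = (254.40 − 253.53) / (165 − 0) = +0.005273
|∇h| = √(0.0006667² + 0.005273²) = 0.005315
Seepage velocity v = K·i/n = 0.082 × 0.005315 / 0.41 = 0.001063 m/day = 0.3883 m/yr.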